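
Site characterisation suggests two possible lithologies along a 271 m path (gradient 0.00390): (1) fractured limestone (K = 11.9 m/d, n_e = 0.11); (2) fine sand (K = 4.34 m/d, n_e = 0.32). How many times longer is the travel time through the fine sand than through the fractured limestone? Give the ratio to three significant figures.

7.98

Unit 1 (fractured limestone): v = 11.9×0.0039/0.11 = 0.4219 m/d, t = 271/0.4219 = 642.3 d
Unit 2 (fine sand): v = 4.34×0.0039/0.32 = 0.05289 m/d, t = 271/0.05289 = 5123 d
t(fine sand) / t(fractured limestone) = 5123/642.3 = 7.98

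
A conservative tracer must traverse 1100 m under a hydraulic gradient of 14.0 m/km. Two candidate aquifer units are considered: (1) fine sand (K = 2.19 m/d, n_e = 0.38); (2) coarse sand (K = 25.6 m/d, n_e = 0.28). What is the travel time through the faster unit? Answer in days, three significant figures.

859 days

Unit 1 (fine sand): v = 2.19×0.014/0.38 = 0.08068 m/d, t = 1100/0.08068 = 13630 d
Unit 2 (coarse sand): v = 25.6×0.014/0.28 = 1.280 m/d, t = 1100/1.280 = 859.4 d
Faster unit: t = 859 d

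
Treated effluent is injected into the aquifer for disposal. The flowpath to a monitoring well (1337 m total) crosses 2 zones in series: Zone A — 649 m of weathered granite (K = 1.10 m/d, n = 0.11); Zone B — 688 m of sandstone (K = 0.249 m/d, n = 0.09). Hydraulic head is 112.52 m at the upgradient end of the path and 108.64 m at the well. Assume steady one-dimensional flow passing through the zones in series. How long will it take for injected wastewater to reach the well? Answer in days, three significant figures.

Total head drop ΔH = 112.52 − 108.64 = 3.88 m
Continuity: the same q passes through each zone, so ΔH = q·Σ(L_j/K_j) — the zones act as resistances in series.
Σ(L/K) = 649/1.10 + 688/0.249 = 590.0 + 2763 = 3353 d
q = ΔH / Σ(L/K) = 3.88 / 3353 = 0.001157 m/d (same in every zone)
Zone A: v = q/n = 0.001157/0.11 = 0.01052 m/d → t_A = 649/0.01052 = 61690 d
Zone B: v = q/n = 0.001157/0.09 = 0.01286 m/d → t_B = 688/0.01286 = 53510 d
Total t = 61690 + 53510 = 115200 d

115000 days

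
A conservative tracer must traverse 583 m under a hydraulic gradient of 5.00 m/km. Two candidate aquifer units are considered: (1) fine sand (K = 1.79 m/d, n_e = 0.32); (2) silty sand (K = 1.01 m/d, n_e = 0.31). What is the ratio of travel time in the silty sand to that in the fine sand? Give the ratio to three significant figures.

Unit 1 (fine sand): v = 1.79×0.0050/0.32 = 0.02797 m/d, t = 583/0.02797 = 20840 d
Unit 2 (silty sand): v = 1.01×0.0050/0.31 = 0.01629 m/d, t = 583/0.01629 = 35790 d
t(silty sand) / t(fine sand) = 35790/20840 = 1.72

1.72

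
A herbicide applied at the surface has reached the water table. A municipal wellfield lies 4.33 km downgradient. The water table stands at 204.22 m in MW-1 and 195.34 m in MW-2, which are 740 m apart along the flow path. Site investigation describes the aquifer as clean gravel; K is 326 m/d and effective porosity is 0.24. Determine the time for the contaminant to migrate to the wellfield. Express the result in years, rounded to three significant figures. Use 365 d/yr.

0.728 years

Hydraulic gradient i = (204.22 − 195.34) / 740 = 8.88 / 740 = 0.01200
Darcy flux q = K·i = 326 × 0.01200 = 3.912 m/d
v_s = q/n_e = 3.912/0.24 = 16.30 m/d
L = 4.33 km = 4330 m
t = L / v = 4330 / 16.30 = 265.6 d
   = 265.6 / 365 = 0.728 yr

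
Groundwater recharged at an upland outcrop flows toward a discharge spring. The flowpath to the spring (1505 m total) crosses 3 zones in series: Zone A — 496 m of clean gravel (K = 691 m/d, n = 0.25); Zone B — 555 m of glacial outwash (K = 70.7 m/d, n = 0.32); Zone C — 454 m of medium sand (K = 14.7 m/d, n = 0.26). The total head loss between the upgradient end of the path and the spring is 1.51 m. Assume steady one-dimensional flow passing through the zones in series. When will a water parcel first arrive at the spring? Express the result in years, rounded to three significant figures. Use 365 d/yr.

30.0 years

Steady 1-D flow in series ⇒ the Darcy flux q is identical in every zone and the zone head losses add (resistances L/K in series).
Σ(L/K) = 496/691 + 555/70.7 + 454/14.7 = 0.7178 + 7.850 + 30.88 = 39.45 d
q = ΔH / Σ(L/K) = 1.51 / 39.45 = 0.03827 m/d (same in every zone)
Zone A: v = q/n = 0.03827/0.25 = 0.1531 m/d → t_A = 496/0.1531 = 3240 d
Zone B: v = q/n = 0.03827/0.32 = 0.1196 m/d → t_B = 555/0.1196 = 4640 d
Zone C: v = q/n = 0.03827/0.26 = 0.1472 m/d → t_C = 454/0.1472 = 3084 d
Total t = 3240 + 4640 + 3084 = 10960 d
   = 10960 / 365 = 30.0 yr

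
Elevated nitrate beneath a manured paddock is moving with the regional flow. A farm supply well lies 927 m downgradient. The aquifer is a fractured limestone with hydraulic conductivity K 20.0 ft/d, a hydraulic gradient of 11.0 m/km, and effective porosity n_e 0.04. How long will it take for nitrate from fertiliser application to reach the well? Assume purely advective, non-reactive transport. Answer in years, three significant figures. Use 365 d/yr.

K = 20.0 ft/d × 0.3048 = 6.096 m/d
Darcy flux q = K·i = 6.096 × 0.011 = 0.06706 m/d
Seepage velocity v = q / n = 0.06706 / 0.04 = 1.676 m/d
t = L / v = 927 / 1.676 = 553.0 d
   = 553.0 / 365 = 1.51 yr

1.51 years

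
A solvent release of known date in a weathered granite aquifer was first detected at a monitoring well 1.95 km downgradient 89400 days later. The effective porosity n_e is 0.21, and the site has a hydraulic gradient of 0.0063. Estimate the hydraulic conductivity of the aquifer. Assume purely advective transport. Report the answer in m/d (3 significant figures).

L = 1.95 km = 1950 m
v = L / t = 1950 / 89400 = 0.02181 m/d
K = v · n / i = 0.02181 × 0.21 / 0.0063 = 0.727 m/d

0.727 m/d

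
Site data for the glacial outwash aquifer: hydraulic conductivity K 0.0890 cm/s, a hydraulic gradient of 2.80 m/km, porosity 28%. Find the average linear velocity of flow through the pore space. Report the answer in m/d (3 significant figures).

0.769 m/d

K = 0.0890 cm/s × 864 = 76.90 m/d
Darcy flux q = K·i = 76.90 × 0.0028 = 0.2153 m/d
Seepage velocity v = q / n = 0.2153 / 0.28 = 0.7690 m/d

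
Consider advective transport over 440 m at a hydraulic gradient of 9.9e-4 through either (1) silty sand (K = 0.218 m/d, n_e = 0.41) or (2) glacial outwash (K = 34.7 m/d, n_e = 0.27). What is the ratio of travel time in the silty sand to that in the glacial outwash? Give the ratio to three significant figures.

242

Unit 1 (silty sand): v = 0.218×9.9e-4/0.41 = 5.264e-4 m/d, t = 440/5.264e-4 = 835900 d
Unit 2 (glacial outwash): v = 34.7×9.9e-4/0.27 = 0.1272 m/d, t = 440/0.1272 = 3458 d
t(silty sand) / t(glacial outwash) = 835900/3458 = 242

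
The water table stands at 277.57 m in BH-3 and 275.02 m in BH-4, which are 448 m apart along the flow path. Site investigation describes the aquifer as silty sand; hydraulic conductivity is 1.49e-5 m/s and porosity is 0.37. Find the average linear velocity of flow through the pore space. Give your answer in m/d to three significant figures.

Hydraulic gradient i = (277.57 − 275.02) / 448 = 2.55 / 448 = 0.005692
K = 1.49e-5 m/s × 86400 s/d = 1.287 m/d
Darcy flux q = K·i = 1.287 × 0.005692 = 0.007328 m/d
Average linear velocity = 0.007328 / 0.37 = 0.01980 m/d

0.0198 m/d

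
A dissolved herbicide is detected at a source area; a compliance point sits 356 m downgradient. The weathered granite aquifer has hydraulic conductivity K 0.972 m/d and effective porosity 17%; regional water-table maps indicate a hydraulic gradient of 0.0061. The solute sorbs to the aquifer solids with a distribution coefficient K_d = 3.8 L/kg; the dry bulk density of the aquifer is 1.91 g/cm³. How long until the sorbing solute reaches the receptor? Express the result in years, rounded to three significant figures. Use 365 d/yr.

1220 years

q = Ki = 0.972 × 0.0061 = 0.005929 m/d
Average linear velocity = 0.005929 / 0.17 = 0.03488 m/d
Retardation R = 1 + ρ_b·K_d/n = 1 + 1.91×3.8/0.17 = 43.69
Contaminant velocity v_c = v/R = 0.03488/43.69 = 7.982e-4 m/d
t = L/v_c = 356/7.982e-4 = 446000 d
   = 446000/365 = 1220 yr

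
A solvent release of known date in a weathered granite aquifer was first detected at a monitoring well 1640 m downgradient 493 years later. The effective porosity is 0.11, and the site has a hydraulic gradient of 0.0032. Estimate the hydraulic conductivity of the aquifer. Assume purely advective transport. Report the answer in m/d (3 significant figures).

t = 493 years = 179900 d
v = L / t = 1640 / 179900 = 0.009114 m/d
K = v · n / i = 0.009114 × 0.11 / 0.0032 = 0.313 m/d

0.313 m/d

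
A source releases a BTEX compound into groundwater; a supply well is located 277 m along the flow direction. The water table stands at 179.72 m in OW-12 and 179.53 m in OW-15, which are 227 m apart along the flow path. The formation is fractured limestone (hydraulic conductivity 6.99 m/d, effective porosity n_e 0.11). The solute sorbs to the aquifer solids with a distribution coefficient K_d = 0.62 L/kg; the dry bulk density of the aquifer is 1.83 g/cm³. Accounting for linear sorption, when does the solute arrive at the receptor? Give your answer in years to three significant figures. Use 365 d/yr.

161 years

Hydraulic gradient i = (179.72 − 179.53) / 227 = 0.19 / 227 = 8.370e-4
Darcy flux q = K·i = 6.99 × 8.370e-4 = 0.005851 m/d
v = Ki/n = 6.99·8.370e-4/0.11 = 0.05319 m/d
Retardation R = 1 + ρ_b·K_d/n = 1 + 1.83×0.62/0.11 = 11.31
Contaminant velocity v_c = v/R = 0.05319/11.31 = 0.004701 m/d
t = L/v_c = 277/0.004701 = 58930 d
   = 58930/365 = 161 yr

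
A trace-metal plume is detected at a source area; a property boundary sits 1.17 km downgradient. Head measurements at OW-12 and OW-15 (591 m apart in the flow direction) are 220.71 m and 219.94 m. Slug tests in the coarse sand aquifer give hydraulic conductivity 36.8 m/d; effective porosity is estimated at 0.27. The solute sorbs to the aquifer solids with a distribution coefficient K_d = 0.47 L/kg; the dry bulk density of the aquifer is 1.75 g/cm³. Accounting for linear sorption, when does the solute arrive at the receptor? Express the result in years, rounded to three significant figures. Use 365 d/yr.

73.0 years

Hydraulic gradient i = (220.71 − 219.94) / 591 = 0.77 / 591 = 0.001303
q = Ki = 36.8 × 0.001303 = 0.04795 m/d
Average linear velocity = 0.04795 / 0.27 = 0.1776 m/d
Retardation R = 1 + ρ_b·K_d/n = 1 + 1.75×0.47/0.27 = 4.046
Contaminant velocity v_c = v/R = 0.1776/4.046 = 0.04389 m/d
L = 1.17 km = 1170 m
t = L/v_c = 1170/0.04389 = 26660 d
   = 26660/365 = 73.0 yr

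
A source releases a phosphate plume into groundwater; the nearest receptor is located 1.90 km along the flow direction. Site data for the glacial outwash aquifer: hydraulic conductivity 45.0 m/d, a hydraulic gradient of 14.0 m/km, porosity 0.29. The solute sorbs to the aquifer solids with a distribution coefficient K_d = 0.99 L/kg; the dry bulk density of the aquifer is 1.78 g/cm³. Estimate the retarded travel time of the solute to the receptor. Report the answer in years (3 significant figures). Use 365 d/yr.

17.0 years

Darcy flux q = K·i = 45.0 × 0.014 = 0.6300 m/d
Seepage velocity v = q / n = 0.6300 / 0.29 = 2.172 m/d
Retardation R = 1 + ρ_b·K_d/n = 1 + 1.78×0.99/0.29 = 7.077
Contaminant velocity v_c = v/R = 2.172/7.077 = 0.3070 m/d
L = 1.90 km = 1900 m
t = L/v_c = 1900/0.3070 = 6189 d
   = 6189/365 = 17.0 yr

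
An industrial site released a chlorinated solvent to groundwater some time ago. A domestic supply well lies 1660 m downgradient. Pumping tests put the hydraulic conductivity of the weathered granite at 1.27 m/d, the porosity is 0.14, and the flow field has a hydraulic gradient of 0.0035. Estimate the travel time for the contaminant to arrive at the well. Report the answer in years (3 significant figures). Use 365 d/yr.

Darcy flux q = K·i = 1.27 × 0.0035 = 0.004445 m/d
v_s = q/n_e = 0.004445/0.14 = 0.03175 m/d
t = L / v = 1660 / 0.03175 = 52280 d
   = 52280 / 365 = 143 yr

143 years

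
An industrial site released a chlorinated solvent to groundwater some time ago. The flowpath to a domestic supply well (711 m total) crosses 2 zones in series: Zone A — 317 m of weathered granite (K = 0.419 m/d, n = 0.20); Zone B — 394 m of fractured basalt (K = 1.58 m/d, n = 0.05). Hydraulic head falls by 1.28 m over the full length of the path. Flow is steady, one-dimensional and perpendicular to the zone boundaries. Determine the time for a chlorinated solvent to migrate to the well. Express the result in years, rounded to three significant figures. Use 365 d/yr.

Continuity: the same q passes through each zone, so ΔH = q·Σ(L_j/K_j) — the zones act as resistances in series.
Σ(L/K) = 317/0.419 + 394/1.58 = 756.6 + 249.4 = 1006 d
q = ΔH / Σ(L/K) = 1.28 / 1006 = 0.001272 m/d (same in every zone)
Zone A: v = q/n = 0.001272/0.20 = 0.006362 m/d → t_A = 317/0.006362 = 49820 d
Zone B: v = q/n = 0.001272/0.05 = 0.02545 m/d → t_B = 394/0.02545 = 15480 d
Total t = 49820 + 15480 = 65310 d
   = 65310 / 365 = 179 yr

179 years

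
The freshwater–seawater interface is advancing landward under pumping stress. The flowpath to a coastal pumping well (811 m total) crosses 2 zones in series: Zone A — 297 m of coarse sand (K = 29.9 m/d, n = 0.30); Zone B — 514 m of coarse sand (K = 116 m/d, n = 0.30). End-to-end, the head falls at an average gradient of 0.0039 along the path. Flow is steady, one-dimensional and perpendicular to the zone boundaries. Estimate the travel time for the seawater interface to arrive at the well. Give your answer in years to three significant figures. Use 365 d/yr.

Steady 1-D flow in series ⇒ the Darcy flux q is identical in every zone and the zone head losses add (resistances L/K in series).
Σ(L/K) = 297/29.9 + 514/116 = 9.933 + 4.431 = 14.36 d
K_eq = L_total / Σ(L/K) = 811 / 14.36 = 56.46 m/d
q = K_eq · i = 56.46 × 0.0039 = 0.2202 m/d (same in every zone)
Zone A: v = q/n = 0.2202/0.30 = 0.7340 m/d → t_A = 297/0.7340 = 404.6 d
Zone B: v = q/n = 0.2202/0.30 = 0.7340 m/d → t_B = 514/0.7340 = 700.3 d
Total t = 404.6 + 700.3 = 1105 d
   = 1105 / 365 = 3.03 yr

3.03 years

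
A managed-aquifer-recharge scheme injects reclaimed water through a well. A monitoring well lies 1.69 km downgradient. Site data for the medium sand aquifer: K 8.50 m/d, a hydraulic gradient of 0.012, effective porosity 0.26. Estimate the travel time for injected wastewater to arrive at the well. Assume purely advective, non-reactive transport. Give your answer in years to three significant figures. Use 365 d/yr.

Darcy flux q = K·i = 8.50 × 0.012 = 0.1020 m/d
v_s = q/n_e = 0.1020/0.26 = 0.3923 m/d
L = 1.69 km = 1690 m
t = L / v = 1690 / 0.3923 = 4308 d
   = 4308 / 365 = 11.8 yr

11.8 years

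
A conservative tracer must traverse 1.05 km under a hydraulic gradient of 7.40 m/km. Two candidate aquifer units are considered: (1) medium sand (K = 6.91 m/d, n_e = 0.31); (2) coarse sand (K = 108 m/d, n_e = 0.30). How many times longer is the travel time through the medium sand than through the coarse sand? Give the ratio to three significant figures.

16.2

Unit 1 (medium sand): v = 6.91×0.0074/0.31 = 0.1649 m/d, t = 1050/0.1649 = 6366 d
Unit 2 (coarse sand): v = 108×0.0074/0.30 = 2.664 m/d, t = 1050/2.664 = 394.1 d
t(medium sand) / t(coarse sand) = 6366/394.1 = 16.2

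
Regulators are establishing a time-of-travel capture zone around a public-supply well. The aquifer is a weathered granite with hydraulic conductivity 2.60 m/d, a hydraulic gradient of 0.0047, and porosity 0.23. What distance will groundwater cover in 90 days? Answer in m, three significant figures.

q = Ki = 2.60 × 0.0047 = 0.01222 m/d
v_s = q/n_e = 0.01222/0.23 = 0.05313 m/d
L = v × T = 0.05313 × 90 = 4.782 m

4.78 m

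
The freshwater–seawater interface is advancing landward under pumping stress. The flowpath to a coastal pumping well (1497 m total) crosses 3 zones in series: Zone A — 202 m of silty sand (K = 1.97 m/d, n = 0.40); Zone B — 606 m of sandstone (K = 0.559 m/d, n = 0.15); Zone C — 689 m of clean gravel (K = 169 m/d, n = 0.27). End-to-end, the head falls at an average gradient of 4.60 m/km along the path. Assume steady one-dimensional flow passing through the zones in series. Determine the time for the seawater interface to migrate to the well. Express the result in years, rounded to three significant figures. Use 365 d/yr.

For zones in series the flux q is common to all zones; the equivalent conductivity is the harmonic (thickness-weighted) mean, K_eq = L_total / Σ(L_j/K_j).
Σ(L/K) = 202/1.97 + 606/0.559 + 689/169 = 102.5 + 1084 + 4.077 = 1191 d
K_eq = L_total / Σ(L/K) = 1497 / 1191 = 1.257 m/d
q = K_eq · i = 1.257 × 0.0046 = 0.005783 m/d (same in every zone)
Zone A: v = q/n = 0.005783/0.40 = 0.01446 m/d → t_A = 202/0.01446 = 13970 d
Zone B: v = q/n = 0.005783/0.15 = 0.03856 m/d → t_B = 606/0.03856 = 15720 d
Zone C: v = q/n = 0.005783/0.27 = 0.02142 m/d → t_C = 689/0.02142 = 32170 d
Total t = 13970 + 15720 + 32170 = 61860 d
   = 61860 / 365 = 169 yr

169 years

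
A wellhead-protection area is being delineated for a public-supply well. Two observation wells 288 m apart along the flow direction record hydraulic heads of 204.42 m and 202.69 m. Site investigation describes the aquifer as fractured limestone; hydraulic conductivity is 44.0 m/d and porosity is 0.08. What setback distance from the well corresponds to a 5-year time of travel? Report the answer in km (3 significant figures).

Hydraulic gradient i = (204.42 − 202.69) / 288 = 1.73 / 288 = 0.006007
Darcy flux q = K·i = 44.0 × 0.006007 = 0.2643 m/d
v_s = q/n_e = 0.2643/0.08 = 3.304 m/d
T = 5 yr × 365 = 1825 d
L = v × T = 3.304 × 1825 = 6029 m
   = 6.03 km

6.03 km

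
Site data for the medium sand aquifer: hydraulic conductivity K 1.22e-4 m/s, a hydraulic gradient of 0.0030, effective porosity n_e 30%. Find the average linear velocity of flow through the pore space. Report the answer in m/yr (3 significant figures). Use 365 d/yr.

K = 1.22e-4 m/s × 86400 s/d = 10.54 m/d
q = Ki = 10.54 × 0.0030 = 0.03162 m/d
v_s = q/n_e = 0.03162/0.30 = 0.1054 m/d
   = 0.1054 × 365 = 38.5 m/yr

38.5 m/yr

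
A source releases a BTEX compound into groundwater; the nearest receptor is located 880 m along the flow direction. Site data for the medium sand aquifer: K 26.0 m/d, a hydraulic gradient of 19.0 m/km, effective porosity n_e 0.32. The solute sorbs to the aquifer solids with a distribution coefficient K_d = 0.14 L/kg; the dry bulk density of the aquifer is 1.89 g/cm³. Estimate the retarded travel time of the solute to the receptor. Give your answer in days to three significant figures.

1040 days

Darcy flux q = K·i = 26.0 × 0.019 = 0.4940 m/d
Average linear velocity = 0.4940 / 0.32 = 1.544 m/d
Retardation R = 1 + ρ_b·K_d/n = 1 + 1.89×0.14/0.32 = 1.827
Contaminant velocity v_c = v/R = 1.544/1.827 = 0.8450 m/d
t = L/v_c = 880/0.8450 = 1041 d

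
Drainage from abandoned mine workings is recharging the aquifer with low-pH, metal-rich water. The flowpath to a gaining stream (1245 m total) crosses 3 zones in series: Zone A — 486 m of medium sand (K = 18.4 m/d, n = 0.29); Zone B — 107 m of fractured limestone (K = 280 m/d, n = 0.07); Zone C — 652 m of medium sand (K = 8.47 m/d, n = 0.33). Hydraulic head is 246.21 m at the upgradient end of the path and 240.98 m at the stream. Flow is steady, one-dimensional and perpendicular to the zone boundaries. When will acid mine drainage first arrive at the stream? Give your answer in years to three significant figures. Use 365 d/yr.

Total head drop ΔH = 246.21 − 240.98 = 5.23 m
Steady 1-D flow in series ⇒ the Darcy flux q is identical in every zone and the zone head losses add (resistances L/K in series).
Σ(L/K) = 486/18.4 + 107/280 + 652/8.47 = 26.41 + 0.3821 + 76.98 = 103.8 d
q = ΔH / Σ(L/K) = 5.23 / 103.8 = 0.05040 m/d (same in every zone)
Zone A: v = q/n = 0.05040/0.29 = 0.1738 m/d → t_A = 486/0.1738 = 2797 d
Zone B: v = q/n = 0.05040/0.07 = 0.7200 m/d → t_B = 107/0.7200 = 148.6 d
Zone C: v = q/n = 0.05040/0.33 = 0.1527 m/d → t_C = 652/0.1527 = 4269 d
Total t = 2797 + 148.6 + 4269 = 7214 d
   = 7214 / 365 = 19.8 yr

19.8 years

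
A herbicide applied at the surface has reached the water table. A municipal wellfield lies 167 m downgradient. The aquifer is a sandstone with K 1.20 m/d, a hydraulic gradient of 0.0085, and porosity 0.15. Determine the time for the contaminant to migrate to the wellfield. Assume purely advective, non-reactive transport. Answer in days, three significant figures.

Specific discharge q = 1.20 × 0.0085 = 0.01020 m/d
v_s = q/n_e = 0.01020/0.15 = 0.06800 m/d
t = L / v = 167 / 0.06800 = 2456 d

2460 days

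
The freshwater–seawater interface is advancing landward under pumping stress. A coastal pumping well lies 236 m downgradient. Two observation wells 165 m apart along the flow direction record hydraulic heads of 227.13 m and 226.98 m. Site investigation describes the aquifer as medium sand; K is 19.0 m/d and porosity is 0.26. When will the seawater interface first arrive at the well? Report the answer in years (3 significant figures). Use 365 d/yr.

9.73 years

Hydraulic gradient i = (227.13 − 226.98) / 165 = 0.15 / 165 = 9.091e-4
Specific discharge q = 19.0 × 9.091e-4 = 0.01727 m/d
Seepage velocity v = q / n = 0.01727 / 0.26 = 0.06643 m/d
t = L / v = 236 / 0.06643 = 3552 d
   = 3552 / 365 = 9.73 yr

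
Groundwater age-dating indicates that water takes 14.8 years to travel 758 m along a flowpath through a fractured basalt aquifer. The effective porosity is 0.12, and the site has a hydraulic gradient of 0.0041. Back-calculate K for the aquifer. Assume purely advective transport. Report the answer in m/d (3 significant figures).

t = 14.8 years = 5402 d
v = L / t = 758 / 5402 = 0.1403 m/d
K = v · n / i = 0.1403 × 0.12 / 0.0041 = 4.11 m/d

4.11 m/d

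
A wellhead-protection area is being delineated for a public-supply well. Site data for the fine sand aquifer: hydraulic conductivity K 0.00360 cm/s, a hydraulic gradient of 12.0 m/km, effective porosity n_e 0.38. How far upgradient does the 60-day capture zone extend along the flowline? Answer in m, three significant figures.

K = 0.00360 cm/s × 864 = 3.110 m/d
Specific discharge q = 3.110 × 0.012 = 0.03732 m/d
Average linear velocity = 0.03732 / 0.38 = 0.09822 m/d
L = v × T = 0.09822 × 60 = 5.893 m

5.89 m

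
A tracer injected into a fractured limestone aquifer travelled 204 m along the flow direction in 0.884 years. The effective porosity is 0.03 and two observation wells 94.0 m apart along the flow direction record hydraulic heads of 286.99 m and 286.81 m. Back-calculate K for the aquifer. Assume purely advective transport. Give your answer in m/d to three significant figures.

9.91 m/d

Hydraulic gradient i = (286.99 − 286.81) / 94.0 = 0.18 / 94.0 = 0.001915
t = 0.884 years = 322.7 d
v = L / t = 204 / 322.7 = 0.6322 m/d
K = v · n / i = 0.6322 × 0.03 / 0.001915 = 9.91 m/d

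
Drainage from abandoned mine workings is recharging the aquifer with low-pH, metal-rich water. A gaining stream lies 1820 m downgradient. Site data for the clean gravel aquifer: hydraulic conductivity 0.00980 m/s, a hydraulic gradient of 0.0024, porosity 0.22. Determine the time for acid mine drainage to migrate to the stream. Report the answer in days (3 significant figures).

197 days

K = 0.00980 m/s × 86400 s/d = 846.7 m/d
q = Ki = 846.7 × 0.0024 = 2.032 m/d
Average linear velocity = 2.032 / 0.22 = 9.237 m/d
t = L / v = 1820 / 9.237 = 197.0 d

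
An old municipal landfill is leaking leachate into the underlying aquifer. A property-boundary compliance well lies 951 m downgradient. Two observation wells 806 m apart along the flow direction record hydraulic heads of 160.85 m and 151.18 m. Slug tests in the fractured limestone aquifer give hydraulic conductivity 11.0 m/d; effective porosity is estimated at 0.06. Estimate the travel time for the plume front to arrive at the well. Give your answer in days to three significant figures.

Hydraulic gradient i = (160.85 − 151.18) / 806 = 9.67 / 806 = 0.01200
Darcy flux q = K·i = 11.0 × 0.01200 = 0.1320 m/d
Average linear velocity = 0.1320 / 0.06 = 2.200 m/d
t = L / v = 951 / 2.200 = 432.4 d

432 days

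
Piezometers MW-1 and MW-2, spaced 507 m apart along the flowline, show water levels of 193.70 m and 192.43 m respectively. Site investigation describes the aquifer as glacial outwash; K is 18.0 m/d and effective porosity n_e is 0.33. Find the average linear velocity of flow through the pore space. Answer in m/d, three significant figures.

0.137 m/d

Hydraulic gradient i = (193.70 − 192.43) / 507 = 1.27 / 507 = 0.002505
Specific discharge q = 18.0 × 0.002505 = 0.04509 m/d
Seepage velocity v = q / n = 0.04509 / 0.33 = 0.1366 m/d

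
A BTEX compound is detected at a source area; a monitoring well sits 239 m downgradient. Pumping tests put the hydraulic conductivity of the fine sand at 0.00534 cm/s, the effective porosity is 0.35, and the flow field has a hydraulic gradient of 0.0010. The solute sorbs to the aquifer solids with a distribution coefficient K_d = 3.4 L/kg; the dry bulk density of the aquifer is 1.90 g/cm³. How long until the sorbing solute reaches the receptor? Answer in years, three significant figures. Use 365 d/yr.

966 years

K = 0.00534 cm/s × 864 = 4.614 m/d
Darcy flux q = K·i = 4.614 × 0.0010 = 0.004614 m/d
v = Ki/n = 4.614·0.0010/0.35 = 0.01318 m/d
Retardation R = 1 + ρ_b·K_d/n = 1 + 1.90×3.4/0.35 = 19.46
Contaminant velocity v_c = v/R = 0.01318/19.46 = 6.775e-4 m/d
t = L/v_c = 239/6.775e-4 = 352800 d
   = 352800/365 = 966 yr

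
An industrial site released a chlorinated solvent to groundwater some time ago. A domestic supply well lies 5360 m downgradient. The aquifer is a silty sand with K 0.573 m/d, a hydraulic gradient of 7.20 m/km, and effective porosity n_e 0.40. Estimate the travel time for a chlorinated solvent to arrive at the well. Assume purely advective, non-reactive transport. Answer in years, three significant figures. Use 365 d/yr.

Darcy flux q = K·i = 0.573 × 0.0072 = 0.004126 m/d
v = Ki/n = 0.573·0.0072/0.40 = 0.01031 m/d
t = L / v = 5360 / 0.01031 = 519700 d
   = 519700 / 365 = 1420 yr

1420 years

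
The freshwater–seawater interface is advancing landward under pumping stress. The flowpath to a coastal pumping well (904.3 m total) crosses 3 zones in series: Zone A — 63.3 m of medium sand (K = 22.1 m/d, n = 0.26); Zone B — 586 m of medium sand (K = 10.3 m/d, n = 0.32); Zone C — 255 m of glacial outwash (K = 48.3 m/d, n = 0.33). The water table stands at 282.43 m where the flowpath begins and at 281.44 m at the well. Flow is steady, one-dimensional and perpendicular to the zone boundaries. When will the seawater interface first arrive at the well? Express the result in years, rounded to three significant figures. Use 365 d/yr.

Total head drop ΔH = 282.43 − 281.44 = 0.99 m
Steady 1-D flow in series ⇒ the Darcy flux q is identical in every zone and the zone head losses add (resistances L/K in series).
Σ(L/K) = 63.3/22.1 + 586/10.3 + 255/48.3 = 2.864 + 56.89 + 5.280 = 65.04 d
q = ΔH / Σ(L/K) = 0.99 / 65.04 = 0.01522 m/d (same in every zone)
Zone A: v = q/n = 0.01522/0.26 = 0.05855 m/d → t_A = 63.3/0.05855 = 1081 d
Zone B: v = q/n = 0.01522/0.32 = 0.04757 m/d → t_B = 586/0.04757 = 12320 d
Zone C: v = q/n = 0.01522/0.33 = 0.04613 m/d → t_C = 255/0.04613 = 5528 d
Total t = 1081 + 12320 + 5528 = 18930 d
   = 18930 / 365 = 51.9 yr

51.9 years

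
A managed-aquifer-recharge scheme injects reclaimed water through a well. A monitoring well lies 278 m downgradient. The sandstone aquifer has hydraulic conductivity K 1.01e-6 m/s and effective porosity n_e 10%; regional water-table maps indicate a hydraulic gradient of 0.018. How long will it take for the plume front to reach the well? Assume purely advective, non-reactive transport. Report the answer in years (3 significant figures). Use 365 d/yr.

48.5 years

K = 1.01e-6 m/s × 86400 s/d = 0.08726 m/d
Darcy flux q = K·i = 0.08726 × 0.018 = 0.001571 m/d
v_s = q/n_e = 0.001571/0.10 = 0.01571 m/d
t = L / v = 278 / 0.01571 = 17700 d
   = 17700 / 365 = 48.5 yr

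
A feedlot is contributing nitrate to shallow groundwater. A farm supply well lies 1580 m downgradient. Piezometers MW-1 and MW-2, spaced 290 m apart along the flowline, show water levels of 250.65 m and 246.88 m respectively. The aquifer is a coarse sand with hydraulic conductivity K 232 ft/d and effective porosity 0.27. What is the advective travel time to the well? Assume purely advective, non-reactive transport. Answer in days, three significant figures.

464 days

Hydraulic gradient i = (250.65 − 246.88) / 290 = 3.77 / 290 = 0.01300
K = 232 ft/d × 0.3048 = 70.71 m/d
Darcy flux q = K·i = 70.71 × 0.01300 = 0.9193 m/d
Average linear velocity = 0.9193 / 0.27 = 3.405 m/d
t = L / v = 1580 / 3.405 = 464.1 d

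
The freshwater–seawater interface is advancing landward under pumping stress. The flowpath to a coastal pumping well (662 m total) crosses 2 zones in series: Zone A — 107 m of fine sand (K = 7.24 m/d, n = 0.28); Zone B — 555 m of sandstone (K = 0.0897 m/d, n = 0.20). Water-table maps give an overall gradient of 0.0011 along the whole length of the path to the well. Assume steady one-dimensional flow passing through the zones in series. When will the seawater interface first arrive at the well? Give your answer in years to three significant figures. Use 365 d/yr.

3290 years

Continuity: the same q passes through each zone, so ΔH = q·Σ(L_j/K_j) — the zones act as resistances in series.
Σ(L/K) = 107/7.24 + 555/0.0897 = 14.78 + 6187 = 6202 d
K_eq = L_total / Σ(L/K) = 662 / 6202 = 0.1067 m/d
q = K_eq · i = 0.1067 × 0.0011 = 1.174e-4 m/d (same in every zone)
Zone A: v = q/n = 1.174e-4/0.28 = 4.193e-4 m/d → t_A = 107/4.193e-4 = 255200 d
Zone B: v = q/n = 1.174e-4/0.20 = 5.871e-4 m/d → t_B = 555/5.871e-4 = 945400 d
Total t = 255200 + 945400 = 1.201e6 d
   = 1.201e6 / 365 = 3290 yr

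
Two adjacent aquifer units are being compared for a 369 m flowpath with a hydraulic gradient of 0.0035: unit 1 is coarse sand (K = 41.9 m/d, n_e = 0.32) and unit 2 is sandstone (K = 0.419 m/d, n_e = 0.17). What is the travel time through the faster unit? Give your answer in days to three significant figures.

Unit 1 (coarse sand): v = 41.9×0.0035/0.32 = 0.4583 m/d, t = 369/0.4583 = 805.2 d
Unit 2 (sandstone): v = 0.419×0.0035/0.17 = 0.008626 m/d, t = 369/0.008626 = 42780 d
Faster unit: t = 805 d

805 days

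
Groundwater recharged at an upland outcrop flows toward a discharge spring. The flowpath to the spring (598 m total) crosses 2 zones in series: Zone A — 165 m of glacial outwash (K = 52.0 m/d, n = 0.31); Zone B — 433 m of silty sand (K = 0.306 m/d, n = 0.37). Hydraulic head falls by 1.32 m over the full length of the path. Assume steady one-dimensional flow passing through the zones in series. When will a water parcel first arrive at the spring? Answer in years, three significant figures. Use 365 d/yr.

Continuity: the same q passes through each zone, so ΔH = q·Σ(L_j/K_j) — the zones act as resistances in series.
Σ(L/K) = 165/52.0 + 433/0.306 = 3.173 + 1415 = 1418 d
q = ΔH / Σ(L/K) = 1.32 / 1418 = 9.308e-4 m/d (same in every zone)
Zone A: v = q/n = 9.308e-4/0.31 = 0.003002 m/d → t_A = 165/0.003002 = 54960 d
Zone B: v = q/n = 9.308e-4/0.37 = 0.002516 m/d → t_B = 433/0.002516 = 172100 d
Total t = 54960 + 172100 = 227100 d
   = 227100 / 365 = 622 yr

622 years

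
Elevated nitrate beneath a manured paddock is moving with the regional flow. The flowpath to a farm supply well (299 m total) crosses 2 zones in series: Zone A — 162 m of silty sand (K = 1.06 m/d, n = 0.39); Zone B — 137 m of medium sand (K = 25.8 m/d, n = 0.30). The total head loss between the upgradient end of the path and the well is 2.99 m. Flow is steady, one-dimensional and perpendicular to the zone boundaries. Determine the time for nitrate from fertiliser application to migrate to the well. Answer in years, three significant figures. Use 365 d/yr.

Steady 1-D flow in series ⇒ the Darcy flux q is identical in every zone and the zone head losses add (resistances L/K in series).
Σ(L/K) = 162/1.06 + 137/25.8 = 152.8 + 5.310 = 158.1 d
q = ΔH / Σ(L/K) = 2.99 / 158.1 = 0.01891 m/d (same in every zone)
Zone A: v = q/n = 0.01891/0.39 = 0.04848 m/d → t_A = 162/0.04848 = 3342 d
Zone B: v = q/n = 0.01891/0.30 = 0.06302 m/d → t_B = 137/0.06302 = 2174 d
Total t = 3342 + 2174 = 5515 d
   = 5515 / 365 = 15.1 yr

15.1 years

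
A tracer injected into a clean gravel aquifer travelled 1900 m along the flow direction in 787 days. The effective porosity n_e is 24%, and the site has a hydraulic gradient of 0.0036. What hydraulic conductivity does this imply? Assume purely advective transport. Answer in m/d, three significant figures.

v = L / t = 1900 / 787 = 2.414 m/d
K = v · n / i = 2.414 × 0.24 / 0.0036 = 161 m/d

161 m/d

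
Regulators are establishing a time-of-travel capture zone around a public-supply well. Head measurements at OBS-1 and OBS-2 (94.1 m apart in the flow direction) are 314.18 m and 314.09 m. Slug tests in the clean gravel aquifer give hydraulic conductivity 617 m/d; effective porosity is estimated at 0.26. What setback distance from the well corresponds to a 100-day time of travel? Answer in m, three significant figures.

227 m

Hydraulic gradient i = (314.18 − 314.09) / 94.1 = 0.09 / 94.1 = 9.564e-4
Darcy flux q = K·i = 617 × 9.564e-4 = 0.5901 m/d
Average linear velocity = 0.5901 / 0.26 = 2.270 m/d
L = v × T = 2.270 × 100 = 227.0 m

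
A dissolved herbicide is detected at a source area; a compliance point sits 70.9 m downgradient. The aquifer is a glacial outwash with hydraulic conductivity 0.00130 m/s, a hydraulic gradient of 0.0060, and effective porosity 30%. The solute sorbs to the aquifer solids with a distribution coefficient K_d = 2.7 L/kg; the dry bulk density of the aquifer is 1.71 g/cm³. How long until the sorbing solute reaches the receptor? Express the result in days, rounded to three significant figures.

517 days

K = 0.00130 m/s × 86400 s/d = 112.3 m/d
Specific discharge q = 112.3 × 0.0060 = 0.6739 m/d
Seepage velocity v = q / n = 0.6739 / 0.30 = 2.246 m/d
Retardation R = 1 + ρ_b·K_d/n = 1 + 1.71×2.7/0.30 = 16.39
Contaminant velocity v_c = v/R = 2.246/16.39 = 0.1371 m/d
t = L/v_c = 70.9/0.1371 = 517.3 d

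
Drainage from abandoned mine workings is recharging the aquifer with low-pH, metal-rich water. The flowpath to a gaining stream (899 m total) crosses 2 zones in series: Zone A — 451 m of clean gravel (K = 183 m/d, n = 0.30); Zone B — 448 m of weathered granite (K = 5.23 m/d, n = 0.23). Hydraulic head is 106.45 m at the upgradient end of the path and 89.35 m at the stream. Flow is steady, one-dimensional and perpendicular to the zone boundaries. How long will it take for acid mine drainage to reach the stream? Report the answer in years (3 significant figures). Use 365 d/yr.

3.37 years

Total head drop ΔH = 106.45 − 89.35 = 17.10 m
Continuity: the same q passes through each zone, so ΔH = q·Σ(L_j/K_j) — the zones act as resistances in series.
Σ(L/K) = 451/183 + 448/5.23 = 2.464 + 85.66 = 88.12 d
q = ΔH / Σ(L/K) = 17.10 / 88.12 = 0.1940 m/d (same in every zone)
Zone A: v = q/n = 0.1940/0.30 = 0.6468 m/d → t_A = 451/0.6468 = 697.3 d
Zone B: v = q/n = 0.1940/0.23 = 0.8437 m/d → t_B = 448/0.8437 = 531.0 d
Total t = 697.3 + 531.0 = 1228 d
   = 1228 / 365 = 3.37 yr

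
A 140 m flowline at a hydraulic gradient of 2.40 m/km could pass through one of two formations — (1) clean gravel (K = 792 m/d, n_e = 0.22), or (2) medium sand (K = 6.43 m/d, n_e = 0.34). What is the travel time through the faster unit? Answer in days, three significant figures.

16.2 days

Unit 1 (clean gravel): v = 792×0.0024/0.22 = 8.640 m/d, t = 140/8.640 = 16.20 d
Unit 2 (medium sand): v = 6.43×0.0024/0.34 = 0.04539 m/d, t = 140/0.04539 = 3084 d
Faster unit: t = 16.2 d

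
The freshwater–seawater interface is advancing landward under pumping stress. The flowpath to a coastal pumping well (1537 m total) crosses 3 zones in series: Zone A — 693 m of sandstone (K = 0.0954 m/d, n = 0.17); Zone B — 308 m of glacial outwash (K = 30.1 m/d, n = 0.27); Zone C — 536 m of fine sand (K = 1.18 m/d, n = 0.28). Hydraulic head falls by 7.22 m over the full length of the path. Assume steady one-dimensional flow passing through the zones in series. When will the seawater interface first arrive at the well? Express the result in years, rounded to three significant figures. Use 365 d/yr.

1030 years

Steady 1-D flow in series ⇒ the Darcy flux q is identical in every zone and the zone head losses add (resistances L/K in series).
Σ(L/K) = 693/0.0954 + 308/30.1 + 536/1.18 = 7264 + 10.23 + 454.2 = 7729 d
q = ΔH / Σ(L/K) = 7.22 / 7729 = 9.342e-4 m/d (same in every zone)
Zone A: v = q/n = 9.342e-4/0.17 = 0.005495 m/d → t_A = 693/0.005495 = 126100 d
Zone B: v = q/n = 9.342e-4/0.27 = 0.003460 m/d → t_B = 308/0.003460 = 89020 d
Zone C: v = q/n = 9.342e-4/0.28 = 0.003336 m/d → t_C = 536/0.003336 = 160700 d
Total t = 126100 + 89020 + 160700 = 375800 d
   = 375800 / 365 = 1030 yr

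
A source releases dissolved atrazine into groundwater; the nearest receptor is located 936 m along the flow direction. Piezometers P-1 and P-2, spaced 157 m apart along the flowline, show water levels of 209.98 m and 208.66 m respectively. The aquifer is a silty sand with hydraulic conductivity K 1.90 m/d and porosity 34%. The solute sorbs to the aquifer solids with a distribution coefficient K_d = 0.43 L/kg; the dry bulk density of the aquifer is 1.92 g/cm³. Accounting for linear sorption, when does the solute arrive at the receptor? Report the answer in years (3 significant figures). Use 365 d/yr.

Hydraulic gradient i = (209.98 − 208.66) / 157 = 1.32 / 157 = 0.008408
q = Ki = 1.90 × 0.008408 = 0.01597 m/d
Average linear velocity = 0.01597 / 0.34 = 0.04698 m/d
Retardation R = 1 + ρ_b·K_d/n = 1 + 1.92×0.43/0.34 = 3.428
Contaminant velocity v_c = v/R = 0.04698/3.428 = 0.01370 m/d
t = L/v_c = 936/0.01370 = 68300 d
   = 68300/365 = 187 yr

187 years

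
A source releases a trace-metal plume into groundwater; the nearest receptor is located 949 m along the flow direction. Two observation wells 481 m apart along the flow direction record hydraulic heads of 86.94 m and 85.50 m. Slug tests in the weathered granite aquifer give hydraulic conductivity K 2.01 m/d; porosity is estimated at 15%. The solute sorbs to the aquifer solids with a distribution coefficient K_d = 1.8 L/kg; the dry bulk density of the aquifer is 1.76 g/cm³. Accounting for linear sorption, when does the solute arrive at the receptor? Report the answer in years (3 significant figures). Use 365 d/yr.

1430 years

Hydraulic gradient i = (86.94 − 85.50) / 481 = 1.44 / 481 = 0.002994
Darcy flux q = K·i = 2.01 × 0.002994 = 0.006017 m/d
Average linear velocity = 0.006017 / 0.15 = 0.04012 m/d
Retardation R = 1 + ρ_b·K_d/n = 1 + 1.76×1.8/0.15 = 22.12
Contaminant velocity v_c = v/R = 0.04012/22.12 = 0.001814 m/d
t = L/v_c = 949/0.001814 = 523300 d
   = 523300/365 = 1430 yr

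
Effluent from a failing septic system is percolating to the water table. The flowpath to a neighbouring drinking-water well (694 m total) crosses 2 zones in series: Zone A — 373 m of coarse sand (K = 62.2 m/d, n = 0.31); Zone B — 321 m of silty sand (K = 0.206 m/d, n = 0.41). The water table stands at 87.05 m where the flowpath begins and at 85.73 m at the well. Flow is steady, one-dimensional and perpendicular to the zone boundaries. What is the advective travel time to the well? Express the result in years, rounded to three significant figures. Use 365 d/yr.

Total head drop ΔH = 87.05 − 85.73 = 1.32 m
Continuity: the same q passes through each zone, so ΔH = q·Σ(L_j/K_j) — the zones act as resistances in series.
Σ(L/K) = 373/62.2 + 321/0.206 = 5.997 + 1558 = 1564 d
q = ΔH / Σ(L/K) = 1.32 / 1564 = 8.439e-4 m/d (same in every zone)
Zone A: v = q/n = 8.439e-4/0.31 = 0.002722 m/d → t_A = 373/0.002722 = 137000 d
Zone B: v = q/n = 8.439e-4/0.41 = 0.002058 m/d → t_B = 321/0.002058 = 156000 d
Total t = 137000 + 156000 = 293000 d
   = 293000 / 365 = 803 yr

803 years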